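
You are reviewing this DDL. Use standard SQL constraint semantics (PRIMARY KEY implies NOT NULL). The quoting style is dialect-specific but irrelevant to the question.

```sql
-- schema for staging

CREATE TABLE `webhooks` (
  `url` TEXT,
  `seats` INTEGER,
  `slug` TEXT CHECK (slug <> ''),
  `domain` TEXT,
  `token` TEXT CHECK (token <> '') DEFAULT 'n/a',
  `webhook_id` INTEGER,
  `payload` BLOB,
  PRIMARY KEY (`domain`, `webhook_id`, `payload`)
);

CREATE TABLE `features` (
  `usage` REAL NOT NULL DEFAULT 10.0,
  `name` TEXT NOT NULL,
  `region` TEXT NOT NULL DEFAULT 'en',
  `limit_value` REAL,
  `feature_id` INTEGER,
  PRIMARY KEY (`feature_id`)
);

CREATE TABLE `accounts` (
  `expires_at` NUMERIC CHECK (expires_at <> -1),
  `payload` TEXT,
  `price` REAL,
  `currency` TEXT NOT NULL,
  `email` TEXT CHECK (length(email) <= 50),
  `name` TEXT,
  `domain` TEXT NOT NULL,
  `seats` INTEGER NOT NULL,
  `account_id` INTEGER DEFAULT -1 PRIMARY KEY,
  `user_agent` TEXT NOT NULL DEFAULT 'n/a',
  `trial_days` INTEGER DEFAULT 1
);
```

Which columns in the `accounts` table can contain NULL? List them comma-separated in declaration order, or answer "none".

expires_at, payload, price, email, name, trial_days

- expires_at: CHECK does not forbid NULL (a CHECK constraint passes when its expression is NULL) → nullable.
- payload: no NOT NULL constraint applies → nullable.
- price: no NOT NULL constraint applies → nullable.
- currency: declared NOT NULL → not nullable.
- email: CHECK does not forbid NULL (a CHECK constraint passes when its expression is NULL) → nullable.
- name: no NOT NULL constraint applies → nullable.
- domain: declared NOT NULL → not nullable.
- seats: declared NOT NULL → not nullable.
- account_id: part of the PRIMARY KEY, which implies NOT NULL → not nullable.
- user_agent: declared NOT NULL → not nullable.
- trial_days: DEFAULT only fills an omitted column; an explicit NULL is still allowed → nullable.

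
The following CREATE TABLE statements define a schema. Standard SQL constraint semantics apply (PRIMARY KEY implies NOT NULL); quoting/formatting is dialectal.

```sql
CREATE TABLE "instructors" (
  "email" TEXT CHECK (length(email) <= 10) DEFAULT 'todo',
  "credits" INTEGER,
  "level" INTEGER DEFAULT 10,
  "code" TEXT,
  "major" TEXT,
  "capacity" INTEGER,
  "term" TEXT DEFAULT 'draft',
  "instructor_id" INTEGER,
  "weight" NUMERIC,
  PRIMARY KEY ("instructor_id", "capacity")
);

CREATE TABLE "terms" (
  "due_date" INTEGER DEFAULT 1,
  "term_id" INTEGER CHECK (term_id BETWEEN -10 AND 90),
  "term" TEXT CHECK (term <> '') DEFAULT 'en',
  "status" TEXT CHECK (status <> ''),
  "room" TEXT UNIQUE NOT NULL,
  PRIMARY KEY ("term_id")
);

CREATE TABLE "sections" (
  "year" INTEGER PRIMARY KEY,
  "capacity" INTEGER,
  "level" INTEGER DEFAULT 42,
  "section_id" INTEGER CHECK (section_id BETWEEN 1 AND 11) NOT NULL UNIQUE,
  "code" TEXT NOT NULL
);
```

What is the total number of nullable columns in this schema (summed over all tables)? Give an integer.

instructors: 7 nullable (email, credits, level, code, major, term, weight — PK (instructor_id, capacity) and explicit NOT NULL columns excluded).
terms: 3 nullable (due_date, term, status — PK (term_id) and explicit NOT NULL columns excluded).
sections: 2 nullable (capacity, level — PK (year) and explicit NOT NULL columns excluded).
Total: 7 + 3 + 2 = 12.

12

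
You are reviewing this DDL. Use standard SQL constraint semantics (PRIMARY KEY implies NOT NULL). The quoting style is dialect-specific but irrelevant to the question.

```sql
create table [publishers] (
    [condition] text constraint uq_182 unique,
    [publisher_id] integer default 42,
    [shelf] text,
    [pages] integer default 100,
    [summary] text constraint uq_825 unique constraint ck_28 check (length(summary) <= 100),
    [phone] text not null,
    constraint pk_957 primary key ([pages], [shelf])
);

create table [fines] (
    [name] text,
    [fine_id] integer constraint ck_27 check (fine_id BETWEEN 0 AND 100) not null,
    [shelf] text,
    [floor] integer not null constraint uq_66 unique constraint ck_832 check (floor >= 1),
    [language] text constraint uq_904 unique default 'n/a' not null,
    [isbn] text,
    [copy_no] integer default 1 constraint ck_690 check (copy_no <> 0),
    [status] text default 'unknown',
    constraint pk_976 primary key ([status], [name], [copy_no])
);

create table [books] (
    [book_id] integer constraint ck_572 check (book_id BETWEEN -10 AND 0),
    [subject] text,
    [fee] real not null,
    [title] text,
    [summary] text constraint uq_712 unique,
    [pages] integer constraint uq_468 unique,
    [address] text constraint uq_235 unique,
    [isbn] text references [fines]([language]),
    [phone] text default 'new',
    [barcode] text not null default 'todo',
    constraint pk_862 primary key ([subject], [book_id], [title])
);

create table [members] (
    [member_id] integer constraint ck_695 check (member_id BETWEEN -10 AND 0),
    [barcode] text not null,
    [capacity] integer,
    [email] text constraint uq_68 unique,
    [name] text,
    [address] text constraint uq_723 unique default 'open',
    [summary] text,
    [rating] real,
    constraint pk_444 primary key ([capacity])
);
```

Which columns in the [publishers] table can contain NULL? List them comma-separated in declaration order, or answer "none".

condition, publisher_id, summary

- condition: UNIQUE does not imply NOT NULL → nullable.
- publisher_id: DEFAULT only fills an omitted column; an explicit NULL is still allowed → nullable.
- shelf: part of the PRIMARY KEY, which implies NOT NULL → not nullable.
- pages: part of the PRIMARY KEY, which implies NOT NULL → not nullable.
- summary: CHECK does not forbid NULL (a CHECK constraint passes when its expression is NULL) → nullable.
- phone: declared NOT NULL → not nullable.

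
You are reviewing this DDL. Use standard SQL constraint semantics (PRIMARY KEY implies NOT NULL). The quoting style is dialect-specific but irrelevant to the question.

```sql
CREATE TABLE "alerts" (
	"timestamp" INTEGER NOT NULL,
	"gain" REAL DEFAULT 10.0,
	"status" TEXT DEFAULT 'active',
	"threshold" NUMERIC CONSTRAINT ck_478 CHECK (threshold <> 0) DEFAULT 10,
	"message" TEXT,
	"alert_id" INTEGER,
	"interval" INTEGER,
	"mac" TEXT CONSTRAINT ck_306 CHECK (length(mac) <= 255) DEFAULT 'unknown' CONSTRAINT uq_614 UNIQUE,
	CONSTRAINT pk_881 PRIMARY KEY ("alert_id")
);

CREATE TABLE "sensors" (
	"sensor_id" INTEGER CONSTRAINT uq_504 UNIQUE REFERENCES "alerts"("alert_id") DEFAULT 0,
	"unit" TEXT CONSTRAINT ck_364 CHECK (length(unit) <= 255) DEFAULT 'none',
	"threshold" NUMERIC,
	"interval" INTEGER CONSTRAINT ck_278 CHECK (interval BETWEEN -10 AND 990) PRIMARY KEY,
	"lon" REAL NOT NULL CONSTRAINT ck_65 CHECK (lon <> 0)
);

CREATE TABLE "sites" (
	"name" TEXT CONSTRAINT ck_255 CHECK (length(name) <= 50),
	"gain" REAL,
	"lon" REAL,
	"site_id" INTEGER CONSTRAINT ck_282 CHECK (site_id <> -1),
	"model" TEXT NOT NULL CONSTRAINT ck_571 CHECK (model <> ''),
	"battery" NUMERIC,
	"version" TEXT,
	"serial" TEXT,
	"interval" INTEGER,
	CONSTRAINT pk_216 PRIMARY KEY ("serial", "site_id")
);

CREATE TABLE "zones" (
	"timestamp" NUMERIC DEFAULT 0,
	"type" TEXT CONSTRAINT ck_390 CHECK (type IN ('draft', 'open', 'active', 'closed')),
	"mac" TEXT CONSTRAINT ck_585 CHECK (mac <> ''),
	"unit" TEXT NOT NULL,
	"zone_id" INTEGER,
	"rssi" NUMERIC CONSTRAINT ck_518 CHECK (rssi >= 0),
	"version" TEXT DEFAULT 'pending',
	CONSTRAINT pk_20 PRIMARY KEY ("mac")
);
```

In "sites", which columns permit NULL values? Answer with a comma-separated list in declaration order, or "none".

name, gain, lon, battery, version, interval

- name: CHECK does not forbid NULL (a CHECK constraint passes when its expression is NULL) → nullable.
- gain: no NOT NULL constraint applies → nullable.
- lon: no NOT NULL constraint applies → nullable.
- site_id: part of the PRIMARY KEY, which implies NOT NULL → not nullable.
- model: declared NOT NULL → not nullable.
- battery: no NOT NULL constraint applies → nullable.
- version: no NOT NULL constraint applies → nullable.
- serial: part of the PRIMARY KEY, which implies NOT NULL → not nullable.
- interval: no NOT NULL constraint applies → nullable.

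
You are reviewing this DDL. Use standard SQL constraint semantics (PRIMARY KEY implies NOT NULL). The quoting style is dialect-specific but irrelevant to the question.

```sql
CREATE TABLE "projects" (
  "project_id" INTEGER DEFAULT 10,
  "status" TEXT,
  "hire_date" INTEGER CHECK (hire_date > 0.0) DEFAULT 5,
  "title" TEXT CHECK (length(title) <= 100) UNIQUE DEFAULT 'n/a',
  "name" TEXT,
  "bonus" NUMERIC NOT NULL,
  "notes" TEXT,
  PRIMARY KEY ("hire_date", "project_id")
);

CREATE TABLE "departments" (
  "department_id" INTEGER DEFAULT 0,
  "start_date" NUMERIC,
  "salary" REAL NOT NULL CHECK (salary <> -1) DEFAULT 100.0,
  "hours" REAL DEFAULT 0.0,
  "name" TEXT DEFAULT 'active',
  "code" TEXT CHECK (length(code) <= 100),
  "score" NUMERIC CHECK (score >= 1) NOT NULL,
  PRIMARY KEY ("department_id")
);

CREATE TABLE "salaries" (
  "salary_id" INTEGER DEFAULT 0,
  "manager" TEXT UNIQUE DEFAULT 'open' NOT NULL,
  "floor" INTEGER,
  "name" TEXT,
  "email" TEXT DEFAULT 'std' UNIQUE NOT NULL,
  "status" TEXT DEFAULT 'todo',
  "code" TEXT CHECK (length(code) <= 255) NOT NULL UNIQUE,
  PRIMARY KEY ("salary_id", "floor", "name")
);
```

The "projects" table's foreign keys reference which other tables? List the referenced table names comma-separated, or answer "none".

none

No column in projects has a REFERENCES clause.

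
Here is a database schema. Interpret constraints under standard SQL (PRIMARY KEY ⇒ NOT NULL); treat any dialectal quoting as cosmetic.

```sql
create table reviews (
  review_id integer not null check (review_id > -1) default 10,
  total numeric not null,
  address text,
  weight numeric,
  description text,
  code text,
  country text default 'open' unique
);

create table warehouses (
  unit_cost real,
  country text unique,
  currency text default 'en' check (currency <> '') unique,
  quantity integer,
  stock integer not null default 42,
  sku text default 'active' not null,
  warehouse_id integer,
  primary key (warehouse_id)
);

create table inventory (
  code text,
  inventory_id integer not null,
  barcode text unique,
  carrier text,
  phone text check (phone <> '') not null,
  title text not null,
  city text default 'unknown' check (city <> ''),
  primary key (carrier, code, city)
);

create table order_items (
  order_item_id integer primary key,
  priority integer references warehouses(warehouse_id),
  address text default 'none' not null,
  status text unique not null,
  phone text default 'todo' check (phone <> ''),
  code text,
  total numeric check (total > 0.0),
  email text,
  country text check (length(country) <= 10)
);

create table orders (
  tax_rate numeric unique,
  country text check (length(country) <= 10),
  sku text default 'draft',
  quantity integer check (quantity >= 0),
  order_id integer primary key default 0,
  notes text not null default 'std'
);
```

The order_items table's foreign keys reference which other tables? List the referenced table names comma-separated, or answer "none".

warehouses

- priority REFERENCES warehouses(warehouse_id).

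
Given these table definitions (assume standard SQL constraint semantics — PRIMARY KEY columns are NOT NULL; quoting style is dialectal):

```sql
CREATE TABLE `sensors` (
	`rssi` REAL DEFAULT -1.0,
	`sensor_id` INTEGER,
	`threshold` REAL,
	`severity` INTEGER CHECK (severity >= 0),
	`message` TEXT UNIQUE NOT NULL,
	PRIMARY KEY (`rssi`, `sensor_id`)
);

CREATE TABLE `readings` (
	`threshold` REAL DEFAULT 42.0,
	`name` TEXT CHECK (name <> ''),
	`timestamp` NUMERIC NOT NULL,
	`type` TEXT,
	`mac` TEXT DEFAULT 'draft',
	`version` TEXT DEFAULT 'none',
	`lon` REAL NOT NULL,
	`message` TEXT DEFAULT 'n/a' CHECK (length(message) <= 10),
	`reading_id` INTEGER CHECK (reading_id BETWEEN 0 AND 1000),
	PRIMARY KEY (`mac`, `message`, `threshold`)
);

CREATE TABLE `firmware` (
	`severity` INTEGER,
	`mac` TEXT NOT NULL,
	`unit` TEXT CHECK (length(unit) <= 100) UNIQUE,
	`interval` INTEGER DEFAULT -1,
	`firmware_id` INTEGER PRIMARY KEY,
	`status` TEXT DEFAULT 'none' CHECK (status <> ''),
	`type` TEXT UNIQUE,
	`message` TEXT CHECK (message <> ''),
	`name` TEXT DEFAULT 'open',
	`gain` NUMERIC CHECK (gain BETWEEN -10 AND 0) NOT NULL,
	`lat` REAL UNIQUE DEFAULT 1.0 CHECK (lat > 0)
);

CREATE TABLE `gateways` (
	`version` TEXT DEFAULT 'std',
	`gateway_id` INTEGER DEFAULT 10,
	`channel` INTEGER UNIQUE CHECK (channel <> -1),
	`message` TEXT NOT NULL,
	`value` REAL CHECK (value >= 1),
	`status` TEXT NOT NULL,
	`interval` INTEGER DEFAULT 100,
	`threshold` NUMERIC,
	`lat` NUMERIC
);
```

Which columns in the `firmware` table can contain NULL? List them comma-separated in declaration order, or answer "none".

- severity: no NOT NULL constraint applies → nullable.
- mac: declared NOT NULL → not nullable.
- unit: CHECK does not forbid NULL (a CHECK constraint passes when its expression is NULL) → nullable.
- interval: DEFAULT only fills an omitted column; an explicit NULL is still allowed → nullable.
- firmware_id: part of the PRIMARY KEY, which implies NOT NULL → not nullable.
- status: CHECK does not forbid NULL (a CHECK constraint passes when its expression is NULL) → nullable.
- type: UNIQUE does not imply NOT NULL → nullable.
- message: CHECK does not forbid NULL (a CHECK constraint passes when its expression is NULL) → nullable.
- name: DEFAULT only fills an omitted column; an explicit NULL is still allowed → nullable.
- gain: declared NOT NULL → not nullable.
- lat: CHECK does not forbid NULL (a CHECK constraint passes when its expression is NULL) → nullable.

severity, unit, interval, status, type, message, name, lat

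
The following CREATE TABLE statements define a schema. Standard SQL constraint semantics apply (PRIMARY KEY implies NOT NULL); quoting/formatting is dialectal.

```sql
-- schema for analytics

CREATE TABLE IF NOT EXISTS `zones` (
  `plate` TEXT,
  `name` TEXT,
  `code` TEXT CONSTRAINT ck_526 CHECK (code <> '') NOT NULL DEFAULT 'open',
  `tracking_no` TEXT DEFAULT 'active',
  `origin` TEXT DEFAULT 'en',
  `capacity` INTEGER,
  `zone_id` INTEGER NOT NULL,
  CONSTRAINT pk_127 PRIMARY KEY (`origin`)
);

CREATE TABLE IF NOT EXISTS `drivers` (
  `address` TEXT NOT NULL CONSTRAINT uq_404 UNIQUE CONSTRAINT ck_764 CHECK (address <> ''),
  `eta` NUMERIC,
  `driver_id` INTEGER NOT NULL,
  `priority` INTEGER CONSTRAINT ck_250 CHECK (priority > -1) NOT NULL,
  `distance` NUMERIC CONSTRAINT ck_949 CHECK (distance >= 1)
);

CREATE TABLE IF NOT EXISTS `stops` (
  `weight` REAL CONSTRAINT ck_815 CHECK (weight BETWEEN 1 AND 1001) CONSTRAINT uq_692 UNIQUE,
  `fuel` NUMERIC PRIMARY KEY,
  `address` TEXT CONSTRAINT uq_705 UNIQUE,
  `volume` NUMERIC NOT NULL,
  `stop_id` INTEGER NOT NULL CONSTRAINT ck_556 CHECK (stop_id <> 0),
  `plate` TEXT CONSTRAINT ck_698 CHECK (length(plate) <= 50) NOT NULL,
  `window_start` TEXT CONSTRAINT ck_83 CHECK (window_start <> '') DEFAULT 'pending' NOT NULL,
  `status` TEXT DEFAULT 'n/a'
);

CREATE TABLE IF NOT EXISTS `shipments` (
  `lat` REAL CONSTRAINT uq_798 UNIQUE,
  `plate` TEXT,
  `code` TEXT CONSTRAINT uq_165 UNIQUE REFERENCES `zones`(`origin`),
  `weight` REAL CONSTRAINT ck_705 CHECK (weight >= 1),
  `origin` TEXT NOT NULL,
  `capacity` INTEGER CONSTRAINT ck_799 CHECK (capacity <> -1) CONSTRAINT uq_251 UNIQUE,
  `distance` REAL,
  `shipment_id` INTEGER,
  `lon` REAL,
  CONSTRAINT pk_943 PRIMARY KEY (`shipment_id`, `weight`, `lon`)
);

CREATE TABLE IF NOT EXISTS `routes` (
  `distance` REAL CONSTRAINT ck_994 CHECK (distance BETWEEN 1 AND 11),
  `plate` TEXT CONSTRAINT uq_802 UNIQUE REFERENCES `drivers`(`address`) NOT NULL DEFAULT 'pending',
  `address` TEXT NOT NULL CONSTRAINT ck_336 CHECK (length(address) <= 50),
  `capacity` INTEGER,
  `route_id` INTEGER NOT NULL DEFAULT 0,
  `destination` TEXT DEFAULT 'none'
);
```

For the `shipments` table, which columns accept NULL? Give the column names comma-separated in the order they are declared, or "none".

- lat: UNIQUE does not imply NOT NULL → nullable.
- plate: no NOT NULL constraint applies → nullable.
- code: a foreign key column may be NULL unless separately constrained → nullable.
- weight: part of the PRIMARY KEY, which implies NOT NULL → not nullable.
- origin: declared NOT NULL → not nullable.
- capacity: CHECK does not forbid NULL (a CHECK constraint passes when its expression is NULL) → nullable.
- distance: no NOT NULL constraint applies → nullable.
- shipment_id: part of the PRIMARY KEY, which implies NOT NULL → not nullable.
- lon: part of the PRIMARY KEY, which implies NOT NULL → not nullable.

lat, plate, code, capacity, distance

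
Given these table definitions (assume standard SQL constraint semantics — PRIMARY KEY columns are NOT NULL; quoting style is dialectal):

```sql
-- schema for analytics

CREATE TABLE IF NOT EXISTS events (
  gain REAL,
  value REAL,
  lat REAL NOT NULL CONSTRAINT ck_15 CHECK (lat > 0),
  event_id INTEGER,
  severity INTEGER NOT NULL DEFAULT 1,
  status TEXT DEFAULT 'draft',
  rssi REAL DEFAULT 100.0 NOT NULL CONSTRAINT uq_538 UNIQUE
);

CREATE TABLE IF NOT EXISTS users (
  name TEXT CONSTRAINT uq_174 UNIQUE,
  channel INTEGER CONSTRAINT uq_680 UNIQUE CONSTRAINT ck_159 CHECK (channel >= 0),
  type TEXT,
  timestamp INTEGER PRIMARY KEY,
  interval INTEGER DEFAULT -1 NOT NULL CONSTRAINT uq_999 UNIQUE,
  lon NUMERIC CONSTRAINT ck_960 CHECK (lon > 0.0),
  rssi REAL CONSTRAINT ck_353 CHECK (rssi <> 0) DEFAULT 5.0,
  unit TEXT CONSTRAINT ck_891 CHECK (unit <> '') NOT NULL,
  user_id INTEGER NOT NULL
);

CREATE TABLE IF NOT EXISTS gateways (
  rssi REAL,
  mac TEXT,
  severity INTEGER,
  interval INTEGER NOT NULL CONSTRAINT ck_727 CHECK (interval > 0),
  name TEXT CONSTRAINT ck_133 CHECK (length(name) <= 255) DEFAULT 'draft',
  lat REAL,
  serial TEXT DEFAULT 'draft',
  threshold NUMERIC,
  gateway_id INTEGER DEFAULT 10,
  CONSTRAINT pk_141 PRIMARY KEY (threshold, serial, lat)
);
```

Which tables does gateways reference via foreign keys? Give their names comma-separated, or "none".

none

No column in gateways has a REFERENCES clause.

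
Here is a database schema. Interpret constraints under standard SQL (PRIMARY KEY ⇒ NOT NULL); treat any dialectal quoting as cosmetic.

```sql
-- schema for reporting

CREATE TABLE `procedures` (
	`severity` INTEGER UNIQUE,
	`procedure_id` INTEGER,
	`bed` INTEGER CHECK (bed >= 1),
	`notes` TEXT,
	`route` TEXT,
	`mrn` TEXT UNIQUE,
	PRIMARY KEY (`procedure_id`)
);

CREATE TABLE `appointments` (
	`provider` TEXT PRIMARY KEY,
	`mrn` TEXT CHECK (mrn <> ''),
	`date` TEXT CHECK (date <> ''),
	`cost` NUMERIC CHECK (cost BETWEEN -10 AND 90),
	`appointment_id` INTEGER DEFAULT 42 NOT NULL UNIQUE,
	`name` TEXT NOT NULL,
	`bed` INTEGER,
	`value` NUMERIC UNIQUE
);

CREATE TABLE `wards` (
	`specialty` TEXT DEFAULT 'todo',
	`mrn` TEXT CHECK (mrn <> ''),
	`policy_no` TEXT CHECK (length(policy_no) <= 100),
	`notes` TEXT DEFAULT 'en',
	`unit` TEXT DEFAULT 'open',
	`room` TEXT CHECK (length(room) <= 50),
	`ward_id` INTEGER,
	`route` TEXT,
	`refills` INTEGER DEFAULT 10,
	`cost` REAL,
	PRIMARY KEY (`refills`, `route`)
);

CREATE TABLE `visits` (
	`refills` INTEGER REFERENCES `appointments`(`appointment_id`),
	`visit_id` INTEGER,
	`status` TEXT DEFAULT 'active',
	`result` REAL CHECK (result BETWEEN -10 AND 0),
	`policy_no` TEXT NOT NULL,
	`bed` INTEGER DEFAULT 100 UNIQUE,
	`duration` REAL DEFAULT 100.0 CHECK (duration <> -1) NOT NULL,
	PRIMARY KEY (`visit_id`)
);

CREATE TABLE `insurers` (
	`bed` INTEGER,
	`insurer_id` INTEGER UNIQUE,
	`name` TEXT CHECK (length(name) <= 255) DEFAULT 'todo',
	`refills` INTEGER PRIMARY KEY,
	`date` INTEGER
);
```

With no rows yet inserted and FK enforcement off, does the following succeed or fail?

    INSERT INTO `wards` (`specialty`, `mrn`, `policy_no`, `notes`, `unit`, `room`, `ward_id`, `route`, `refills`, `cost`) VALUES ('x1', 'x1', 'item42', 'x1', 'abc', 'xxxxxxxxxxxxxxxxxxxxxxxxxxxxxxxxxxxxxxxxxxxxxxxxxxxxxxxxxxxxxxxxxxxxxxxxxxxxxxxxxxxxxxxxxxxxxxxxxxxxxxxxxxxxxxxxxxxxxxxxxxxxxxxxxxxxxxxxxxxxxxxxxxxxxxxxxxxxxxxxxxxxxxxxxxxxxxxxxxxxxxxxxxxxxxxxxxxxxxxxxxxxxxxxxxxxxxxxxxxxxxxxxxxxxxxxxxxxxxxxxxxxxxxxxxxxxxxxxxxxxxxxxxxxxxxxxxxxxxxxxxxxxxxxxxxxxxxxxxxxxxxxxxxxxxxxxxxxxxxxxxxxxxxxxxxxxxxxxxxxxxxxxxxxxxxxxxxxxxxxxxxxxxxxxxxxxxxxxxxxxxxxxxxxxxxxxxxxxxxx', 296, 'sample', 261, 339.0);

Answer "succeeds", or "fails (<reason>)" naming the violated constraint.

fails (CHECK on room)

The value 'xxxxxxxxxxxxxxxxxxxxxxxxxxxxxxxxxxxxxxxxxxxxxxxxxxxxxxxxxxxxxxxxxxxxxxxxxxxxxxxxxxxxxxxxxxxxxxxxxxxxxxxxxxxxxxxxxxxxxxxxxxxxxxxxxxxxxxxxxxxxxxxxxxxxxxxxxxxxxxxxxxxxxxxxxxxxxxxxxxxxxxxxxxxxxxxxxxxxxxxxxxxxxxxxxxxxxxxxxxxxxxxxxxxxxxxxxxxxxxxxxxxxxxxxxxxxxxxxxxxxxxxxxxxxxxxxxxxxxxxxxxxxxxxxxxxxxxxxxxxxxxxxxxxxxxxxxxxxxxxxxxxxxxxxxxxxxxxxxxxxxxxxxxxxxxxxxxxxxxxxxxxxxxxxxxxxxxxxxxxxxxxxxxxxxxxxxxxxxxxx' for room violates CHECK (length(room) <= 50).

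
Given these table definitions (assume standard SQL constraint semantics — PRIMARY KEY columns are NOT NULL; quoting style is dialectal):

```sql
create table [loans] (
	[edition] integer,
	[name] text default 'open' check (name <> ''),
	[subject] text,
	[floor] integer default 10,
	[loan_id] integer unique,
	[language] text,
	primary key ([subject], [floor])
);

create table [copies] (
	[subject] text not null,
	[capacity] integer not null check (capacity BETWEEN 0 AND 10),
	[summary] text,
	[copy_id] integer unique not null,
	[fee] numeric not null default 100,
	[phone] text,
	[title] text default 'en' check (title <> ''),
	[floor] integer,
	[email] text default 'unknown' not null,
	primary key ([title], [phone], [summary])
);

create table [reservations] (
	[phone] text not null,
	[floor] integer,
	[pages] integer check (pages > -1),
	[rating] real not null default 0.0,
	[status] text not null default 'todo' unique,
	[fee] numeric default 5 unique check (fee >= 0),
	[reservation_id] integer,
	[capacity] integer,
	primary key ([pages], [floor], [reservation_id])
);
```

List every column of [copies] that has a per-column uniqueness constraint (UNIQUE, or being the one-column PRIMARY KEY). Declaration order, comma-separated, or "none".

- subject: no UNIQUE or single-column PK constraint.
- capacity: no UNIQUE or single-column PK constraint.
- summary: part of a composite PRIMARY KEY — only the tuple is unique, not this column on its own.
- copy_id: declared UNIQUE → unique.
- fee: no UNIQUE or single-column PK constraint.
- phone: part of a composite PRIMARY KEY — only the tuple is unique, not this column on its own.
- title: part of a composite PRIMARY KEY — only the tuple is unique, not this column on its own.
- floor: no UNIQUE or single-column PK constraint.
- email: no UNIQUE or single-column PK constraint.

copy_id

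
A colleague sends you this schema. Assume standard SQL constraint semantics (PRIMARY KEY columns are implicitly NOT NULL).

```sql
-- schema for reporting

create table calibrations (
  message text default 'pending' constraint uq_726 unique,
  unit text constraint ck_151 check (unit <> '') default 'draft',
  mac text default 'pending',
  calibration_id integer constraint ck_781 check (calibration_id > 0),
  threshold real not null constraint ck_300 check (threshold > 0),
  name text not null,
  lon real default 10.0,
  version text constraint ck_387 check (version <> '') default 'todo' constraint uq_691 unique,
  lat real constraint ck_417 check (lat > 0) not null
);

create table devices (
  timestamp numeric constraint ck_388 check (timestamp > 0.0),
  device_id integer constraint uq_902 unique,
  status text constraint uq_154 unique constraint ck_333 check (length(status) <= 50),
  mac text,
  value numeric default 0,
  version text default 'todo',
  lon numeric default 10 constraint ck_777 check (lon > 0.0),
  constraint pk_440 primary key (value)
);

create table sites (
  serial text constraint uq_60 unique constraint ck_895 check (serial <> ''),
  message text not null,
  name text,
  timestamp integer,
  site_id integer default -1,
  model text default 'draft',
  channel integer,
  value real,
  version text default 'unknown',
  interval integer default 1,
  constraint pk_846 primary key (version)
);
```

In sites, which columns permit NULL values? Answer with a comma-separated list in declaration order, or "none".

serial, name, timestamp, site_id, model, channel, value, interval

- serial: CHECK does not forbid NULL (a CHECK constraint passes when its expression is NULL) → nullable.
- message: declared NOT NULL → not nullable.
- name: no NOT NULL constraint applies → nullable.
- timestamp: no NOT NULL constraint applies → nullable.
- site_id: DEFAULT only fills an omitted column; an explicit NULL is still allowed → nullable.
- model: DEFAULT only fills an omitted column; an explicit NULL is still allowed → nullable.
- channel: no NOT NULL constraint applies → nullable.
- value: no NOT NULL constraint applies → nullable.
- version: part of the PRIMARY KEY, which implies NOT NULL → not nullable.
- interval: DEFAULT only fills an omitted column; an explicit NULL is still allowed → nullable.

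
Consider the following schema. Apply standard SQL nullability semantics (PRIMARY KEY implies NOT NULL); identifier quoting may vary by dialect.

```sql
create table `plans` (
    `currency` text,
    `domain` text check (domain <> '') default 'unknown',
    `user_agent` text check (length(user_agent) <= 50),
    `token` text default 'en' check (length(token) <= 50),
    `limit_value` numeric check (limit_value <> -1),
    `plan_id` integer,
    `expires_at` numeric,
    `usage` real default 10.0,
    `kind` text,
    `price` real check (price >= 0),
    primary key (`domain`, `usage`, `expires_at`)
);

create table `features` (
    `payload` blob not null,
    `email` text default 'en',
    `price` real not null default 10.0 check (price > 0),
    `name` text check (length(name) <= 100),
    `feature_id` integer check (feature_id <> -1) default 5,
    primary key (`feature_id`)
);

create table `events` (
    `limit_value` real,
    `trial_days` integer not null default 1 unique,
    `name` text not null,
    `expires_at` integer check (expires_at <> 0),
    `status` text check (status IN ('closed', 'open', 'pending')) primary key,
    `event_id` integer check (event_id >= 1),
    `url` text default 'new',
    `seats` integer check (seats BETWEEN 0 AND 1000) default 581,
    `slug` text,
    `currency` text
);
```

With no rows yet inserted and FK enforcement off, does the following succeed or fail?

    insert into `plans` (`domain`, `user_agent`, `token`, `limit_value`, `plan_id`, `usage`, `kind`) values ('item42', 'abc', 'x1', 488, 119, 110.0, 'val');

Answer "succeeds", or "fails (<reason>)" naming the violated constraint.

expires_at is omitted from the column list and has no DEFAULT, so it would receive NULL.
But expires_at is part of the PRIMARY KEY (implied NOT NULL).

fails (NOT NULL on expires_at)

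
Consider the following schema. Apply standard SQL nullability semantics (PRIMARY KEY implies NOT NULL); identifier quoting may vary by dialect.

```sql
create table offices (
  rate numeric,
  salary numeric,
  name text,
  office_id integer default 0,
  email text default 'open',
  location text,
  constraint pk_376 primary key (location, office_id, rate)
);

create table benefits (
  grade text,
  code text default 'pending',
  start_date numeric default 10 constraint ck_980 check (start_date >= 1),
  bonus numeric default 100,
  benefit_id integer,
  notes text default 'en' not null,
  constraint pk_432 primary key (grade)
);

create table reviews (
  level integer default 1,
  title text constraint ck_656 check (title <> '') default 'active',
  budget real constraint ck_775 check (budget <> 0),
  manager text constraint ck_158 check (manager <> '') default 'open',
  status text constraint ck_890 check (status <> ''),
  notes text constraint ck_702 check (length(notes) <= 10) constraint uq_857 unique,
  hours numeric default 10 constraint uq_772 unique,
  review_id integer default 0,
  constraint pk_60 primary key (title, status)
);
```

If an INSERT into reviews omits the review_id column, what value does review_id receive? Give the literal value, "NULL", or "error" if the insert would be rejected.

review_id has an explicit DEFAULT 0.
When the column is omitted from an INSERT, that default is used.

0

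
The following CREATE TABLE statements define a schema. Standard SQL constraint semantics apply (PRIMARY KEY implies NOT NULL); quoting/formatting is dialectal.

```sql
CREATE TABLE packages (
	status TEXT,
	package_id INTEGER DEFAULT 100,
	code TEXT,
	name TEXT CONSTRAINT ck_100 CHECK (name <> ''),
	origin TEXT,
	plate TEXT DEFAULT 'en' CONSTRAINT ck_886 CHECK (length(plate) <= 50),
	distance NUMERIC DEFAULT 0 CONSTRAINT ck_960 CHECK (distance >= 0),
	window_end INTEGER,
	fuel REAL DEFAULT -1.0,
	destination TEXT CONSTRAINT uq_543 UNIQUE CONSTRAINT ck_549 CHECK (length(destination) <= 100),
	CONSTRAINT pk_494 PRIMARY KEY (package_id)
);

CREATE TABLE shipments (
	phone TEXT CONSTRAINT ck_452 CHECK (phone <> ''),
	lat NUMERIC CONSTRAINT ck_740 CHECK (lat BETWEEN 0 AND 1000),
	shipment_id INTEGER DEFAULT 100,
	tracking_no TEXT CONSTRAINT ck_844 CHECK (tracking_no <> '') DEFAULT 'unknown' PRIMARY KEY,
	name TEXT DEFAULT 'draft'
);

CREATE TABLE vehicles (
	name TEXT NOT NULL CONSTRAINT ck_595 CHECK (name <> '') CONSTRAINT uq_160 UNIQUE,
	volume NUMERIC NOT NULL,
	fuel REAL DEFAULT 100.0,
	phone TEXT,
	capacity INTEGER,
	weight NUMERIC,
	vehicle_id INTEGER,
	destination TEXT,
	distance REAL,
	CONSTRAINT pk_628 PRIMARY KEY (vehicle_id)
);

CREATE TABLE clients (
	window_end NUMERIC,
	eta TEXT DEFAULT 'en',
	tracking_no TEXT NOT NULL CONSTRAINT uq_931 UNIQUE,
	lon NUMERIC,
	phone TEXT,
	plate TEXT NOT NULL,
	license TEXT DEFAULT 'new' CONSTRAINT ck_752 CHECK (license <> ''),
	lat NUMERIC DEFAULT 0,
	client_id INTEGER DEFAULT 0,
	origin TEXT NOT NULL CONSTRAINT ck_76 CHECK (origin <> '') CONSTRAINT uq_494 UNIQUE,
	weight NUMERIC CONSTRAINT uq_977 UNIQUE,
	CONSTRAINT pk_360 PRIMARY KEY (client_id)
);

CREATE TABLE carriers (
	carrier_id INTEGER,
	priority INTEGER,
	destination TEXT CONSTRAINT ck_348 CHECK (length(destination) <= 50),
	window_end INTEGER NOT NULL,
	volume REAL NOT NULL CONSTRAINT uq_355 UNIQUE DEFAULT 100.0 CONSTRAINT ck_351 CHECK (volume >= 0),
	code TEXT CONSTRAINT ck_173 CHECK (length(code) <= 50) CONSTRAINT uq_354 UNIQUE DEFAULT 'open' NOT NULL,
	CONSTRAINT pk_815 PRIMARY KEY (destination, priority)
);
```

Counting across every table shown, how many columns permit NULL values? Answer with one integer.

27

packages: 9 nullable (status, code, name, origin, plate, distance, window_end, fuel, destination — PK (package_id) and explicit NOT NULL columns excluded).
shipments: 4 nullable (phone, lat, shipment_id, name — PK (tracking_no) and explicit NOT NULL columns excluded).
vehicles: 6 nullable (fuel, phone, capacity, weight, destination, distance — PK (vehicle_id) and explicit NOT NULL columns excluded).
clients: 7 nullable (window_end, eta, lon, phone, license, lat, weight — PK (client_id) and explicit NOT NULL columns excluded).
carriers: 1 nullable (carrier_id — PK (destination, priority) and explicit NOT NULL columns excluded).
Total: 9 + 4 + 6 + 7 + 1 = 27.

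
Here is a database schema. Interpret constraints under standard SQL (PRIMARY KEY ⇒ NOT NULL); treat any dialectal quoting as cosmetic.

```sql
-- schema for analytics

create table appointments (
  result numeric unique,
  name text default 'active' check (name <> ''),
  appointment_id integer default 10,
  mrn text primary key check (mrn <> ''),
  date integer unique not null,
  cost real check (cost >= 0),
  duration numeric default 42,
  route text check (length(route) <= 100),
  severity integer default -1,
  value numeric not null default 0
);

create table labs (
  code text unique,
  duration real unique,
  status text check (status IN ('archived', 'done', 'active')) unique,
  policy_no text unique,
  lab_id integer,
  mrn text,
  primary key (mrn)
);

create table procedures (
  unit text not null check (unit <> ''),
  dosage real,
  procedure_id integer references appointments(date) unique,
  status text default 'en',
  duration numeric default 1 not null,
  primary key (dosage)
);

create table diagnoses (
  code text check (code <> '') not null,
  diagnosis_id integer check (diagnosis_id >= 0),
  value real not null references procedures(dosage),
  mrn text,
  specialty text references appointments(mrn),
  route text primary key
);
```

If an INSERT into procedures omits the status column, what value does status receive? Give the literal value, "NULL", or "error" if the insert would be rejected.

status has an explicit DEFAULT 'en'.
When the column is omitted from an INSERT, that default is used.

'en'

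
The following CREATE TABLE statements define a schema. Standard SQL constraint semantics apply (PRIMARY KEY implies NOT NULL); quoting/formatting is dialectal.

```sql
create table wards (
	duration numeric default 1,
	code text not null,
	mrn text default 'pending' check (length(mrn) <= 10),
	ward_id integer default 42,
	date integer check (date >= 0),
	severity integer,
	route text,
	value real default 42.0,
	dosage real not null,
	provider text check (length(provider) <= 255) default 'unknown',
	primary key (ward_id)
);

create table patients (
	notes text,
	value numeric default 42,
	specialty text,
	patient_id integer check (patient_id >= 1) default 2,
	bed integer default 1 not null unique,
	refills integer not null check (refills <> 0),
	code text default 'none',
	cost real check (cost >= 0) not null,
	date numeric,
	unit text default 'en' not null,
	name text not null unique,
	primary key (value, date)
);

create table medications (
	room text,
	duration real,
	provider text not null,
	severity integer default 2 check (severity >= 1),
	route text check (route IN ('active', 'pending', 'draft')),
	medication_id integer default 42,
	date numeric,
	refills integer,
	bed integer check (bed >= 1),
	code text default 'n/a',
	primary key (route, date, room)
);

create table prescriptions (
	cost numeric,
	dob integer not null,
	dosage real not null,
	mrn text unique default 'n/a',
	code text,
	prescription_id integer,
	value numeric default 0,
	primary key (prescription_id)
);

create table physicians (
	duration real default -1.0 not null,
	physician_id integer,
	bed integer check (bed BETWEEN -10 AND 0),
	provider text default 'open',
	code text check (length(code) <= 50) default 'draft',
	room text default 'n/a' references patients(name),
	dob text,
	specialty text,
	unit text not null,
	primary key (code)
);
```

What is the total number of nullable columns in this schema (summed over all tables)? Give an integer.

wards: 7 nullable (duration, mrn, date, severity, route, value, provider — PK (ward_id) and explicit NOT NULL columns excluded).
patients: 4 nullable (notes, specialty, patient_id, code — PK (value, date) and explicit NOT NULL columns excluded).
medications: 6 nullable (duration, severity, medication_id, refills, bed, code — PK (route, date, room) and explicit NOT NULL columns excluded).
prescriptions: 4 nullable (cost, mrn, code, value — PK (prescription_id) and explicit NOT NULL columns excluded).
physicians: 6 nullable (physician_id, bed, provider, room, dob, specialty — PK (code) and explicit NOT NULL columns excluded).
Total: 7 + 4 + 6 + 4 + 6 = 27.

27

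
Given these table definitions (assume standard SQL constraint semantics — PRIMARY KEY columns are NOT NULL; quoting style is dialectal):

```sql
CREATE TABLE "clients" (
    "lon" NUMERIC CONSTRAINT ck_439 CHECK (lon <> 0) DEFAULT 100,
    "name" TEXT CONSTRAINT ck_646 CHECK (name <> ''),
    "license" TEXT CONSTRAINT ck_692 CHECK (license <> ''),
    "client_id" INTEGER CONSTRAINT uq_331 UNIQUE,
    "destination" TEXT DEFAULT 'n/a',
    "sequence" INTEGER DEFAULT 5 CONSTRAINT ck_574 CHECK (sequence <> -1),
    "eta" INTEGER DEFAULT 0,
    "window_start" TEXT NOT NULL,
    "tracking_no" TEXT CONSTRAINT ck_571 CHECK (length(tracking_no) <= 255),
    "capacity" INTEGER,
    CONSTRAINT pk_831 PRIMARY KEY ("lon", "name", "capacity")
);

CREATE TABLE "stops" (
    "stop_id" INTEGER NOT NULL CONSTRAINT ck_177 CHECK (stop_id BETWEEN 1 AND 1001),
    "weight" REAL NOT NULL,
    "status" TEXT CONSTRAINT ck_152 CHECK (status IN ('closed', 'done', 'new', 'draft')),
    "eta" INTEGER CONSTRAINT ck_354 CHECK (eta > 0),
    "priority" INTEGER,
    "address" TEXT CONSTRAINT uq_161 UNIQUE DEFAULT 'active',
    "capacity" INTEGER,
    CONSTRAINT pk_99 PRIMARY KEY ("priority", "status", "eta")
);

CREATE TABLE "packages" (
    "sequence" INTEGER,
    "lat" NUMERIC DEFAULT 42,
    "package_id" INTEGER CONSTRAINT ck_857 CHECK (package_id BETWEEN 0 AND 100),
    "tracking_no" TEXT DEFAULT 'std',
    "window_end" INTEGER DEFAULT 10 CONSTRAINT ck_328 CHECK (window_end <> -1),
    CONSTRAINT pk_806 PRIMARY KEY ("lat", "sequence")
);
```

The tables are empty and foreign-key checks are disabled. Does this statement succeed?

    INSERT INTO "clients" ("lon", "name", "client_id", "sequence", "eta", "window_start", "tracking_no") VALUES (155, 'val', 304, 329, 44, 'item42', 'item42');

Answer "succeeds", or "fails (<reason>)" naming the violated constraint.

fails (NOT NULL on capacity)

capacity is omitted from the column list and has no DEFAULT, so it would receive NULL.
But capacity is part of the PRIMARY KEY (implied NOT NULL).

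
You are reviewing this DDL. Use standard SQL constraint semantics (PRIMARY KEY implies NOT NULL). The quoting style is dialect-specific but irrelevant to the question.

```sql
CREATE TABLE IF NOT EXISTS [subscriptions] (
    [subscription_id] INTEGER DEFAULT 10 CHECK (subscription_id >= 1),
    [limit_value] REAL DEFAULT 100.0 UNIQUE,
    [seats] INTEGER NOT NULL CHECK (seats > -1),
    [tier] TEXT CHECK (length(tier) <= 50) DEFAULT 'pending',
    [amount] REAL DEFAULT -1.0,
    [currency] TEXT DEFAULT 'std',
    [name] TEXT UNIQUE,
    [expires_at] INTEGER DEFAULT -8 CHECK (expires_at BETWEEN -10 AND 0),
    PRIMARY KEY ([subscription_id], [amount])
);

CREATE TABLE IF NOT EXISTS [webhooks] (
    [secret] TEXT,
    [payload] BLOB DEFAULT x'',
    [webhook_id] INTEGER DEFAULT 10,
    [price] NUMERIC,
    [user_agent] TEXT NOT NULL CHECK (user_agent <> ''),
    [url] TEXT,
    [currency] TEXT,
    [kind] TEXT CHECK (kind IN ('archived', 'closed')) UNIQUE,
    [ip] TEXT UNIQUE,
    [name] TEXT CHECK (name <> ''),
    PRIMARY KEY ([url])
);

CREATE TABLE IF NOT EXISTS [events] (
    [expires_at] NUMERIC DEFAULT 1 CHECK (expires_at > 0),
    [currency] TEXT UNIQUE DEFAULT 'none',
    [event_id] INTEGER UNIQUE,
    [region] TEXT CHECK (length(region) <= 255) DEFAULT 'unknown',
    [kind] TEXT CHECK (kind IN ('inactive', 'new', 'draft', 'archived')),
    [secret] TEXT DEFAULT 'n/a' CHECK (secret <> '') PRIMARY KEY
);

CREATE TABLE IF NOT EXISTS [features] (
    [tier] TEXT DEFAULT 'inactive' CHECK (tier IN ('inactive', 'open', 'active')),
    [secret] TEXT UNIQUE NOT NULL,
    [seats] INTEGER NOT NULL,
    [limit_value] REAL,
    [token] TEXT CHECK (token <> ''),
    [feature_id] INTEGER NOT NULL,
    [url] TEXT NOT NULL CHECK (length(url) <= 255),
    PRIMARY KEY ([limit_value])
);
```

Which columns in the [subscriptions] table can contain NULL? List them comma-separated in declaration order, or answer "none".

- subscription_id: part of the PRIMARY KEY, which implies NOT NULL → not nullable.
- limit_value: UNIQUE does not imply NOT NULL → nullable.
- seats: declared NOT NULL → not nullable.
- tier: CHECK does not forbid NULL (a CHECK constraint passes when its expression is NULL) → nullable.
- amount: part of the PRIMARY KEY, which implies NOT NULL → not nullable.
- currency: DEFAULT only fills an omitted column; an explicit NULL is still allowed → nullable.
- name: UNIQUE does not imply NOT NULL → nullable.
- expires_at: CHECK does not forbid NULL (a CHECK constraint passes when its expression is NULL) → nullable.

limit_value, tier, currency, name, expires_at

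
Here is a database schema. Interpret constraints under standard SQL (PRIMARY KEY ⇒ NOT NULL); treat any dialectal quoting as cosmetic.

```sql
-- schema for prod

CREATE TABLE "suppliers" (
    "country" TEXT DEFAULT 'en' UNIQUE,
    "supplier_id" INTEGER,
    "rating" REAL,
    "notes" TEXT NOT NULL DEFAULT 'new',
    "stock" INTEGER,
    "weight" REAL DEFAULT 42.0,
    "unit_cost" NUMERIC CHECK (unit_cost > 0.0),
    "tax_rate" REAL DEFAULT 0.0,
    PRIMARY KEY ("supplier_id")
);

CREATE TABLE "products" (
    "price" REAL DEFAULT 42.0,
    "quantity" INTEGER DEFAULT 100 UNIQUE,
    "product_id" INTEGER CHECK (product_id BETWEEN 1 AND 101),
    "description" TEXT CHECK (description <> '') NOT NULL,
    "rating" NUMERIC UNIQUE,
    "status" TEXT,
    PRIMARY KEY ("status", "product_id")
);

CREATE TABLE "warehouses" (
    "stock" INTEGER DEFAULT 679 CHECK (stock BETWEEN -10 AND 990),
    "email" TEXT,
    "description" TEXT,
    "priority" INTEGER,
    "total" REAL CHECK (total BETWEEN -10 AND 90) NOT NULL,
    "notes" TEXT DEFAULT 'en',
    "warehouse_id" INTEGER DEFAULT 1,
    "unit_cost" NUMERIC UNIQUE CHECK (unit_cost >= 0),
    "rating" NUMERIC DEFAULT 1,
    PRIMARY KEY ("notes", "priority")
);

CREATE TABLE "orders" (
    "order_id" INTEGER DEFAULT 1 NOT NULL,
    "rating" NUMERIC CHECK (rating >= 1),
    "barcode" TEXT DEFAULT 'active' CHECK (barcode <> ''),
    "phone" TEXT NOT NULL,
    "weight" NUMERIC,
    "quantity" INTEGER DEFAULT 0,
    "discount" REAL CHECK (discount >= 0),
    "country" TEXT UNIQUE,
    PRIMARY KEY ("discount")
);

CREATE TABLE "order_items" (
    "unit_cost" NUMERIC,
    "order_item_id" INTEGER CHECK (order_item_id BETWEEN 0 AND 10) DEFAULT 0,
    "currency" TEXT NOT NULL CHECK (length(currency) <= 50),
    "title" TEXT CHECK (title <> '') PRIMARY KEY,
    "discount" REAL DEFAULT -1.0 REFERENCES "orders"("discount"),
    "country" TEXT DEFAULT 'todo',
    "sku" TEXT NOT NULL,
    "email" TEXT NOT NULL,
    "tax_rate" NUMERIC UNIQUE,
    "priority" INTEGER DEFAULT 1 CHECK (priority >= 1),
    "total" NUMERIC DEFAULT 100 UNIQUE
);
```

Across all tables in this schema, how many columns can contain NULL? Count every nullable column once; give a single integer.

27

suppliers: 6 nullable (country, rating, stock, weight, unit_cost, tax_rate — PK (supplier_id) and explicit NOT NULL columns excluded).
products: 3 nullable (price, quantity, rating — PK (status, product_id) and explicit NOT NULL columns excluded).
warehouses: 6 nullable (stock, email, description, warehouse_id, unit_cost, rating — PK (notes, priority) and explicit NOT NULL columns excluded).
orders: 5 nullable (rating, barcode, weight, quantity, country — PK (discount) and explicit NOT NULL columns excluded).
order_items: 7 nullable (unit_cost, order_item_id, discount, country, tax_rate, priority, total — PK (title) and explicit NOT NULL columns excluded).
Total: 6 + 3 + 6 + 5 + 7 = 27.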